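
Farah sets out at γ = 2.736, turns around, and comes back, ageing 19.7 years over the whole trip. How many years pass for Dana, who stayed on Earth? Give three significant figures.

γ = 2.736
Earth-frame duration is the dilated interval: Δt = γτ = 2.736 × 19.7 years.

Δt = 53.9 years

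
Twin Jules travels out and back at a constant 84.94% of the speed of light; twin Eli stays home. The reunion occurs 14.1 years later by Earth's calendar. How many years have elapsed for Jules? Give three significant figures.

τ = 7.44 years

β = 0.8494; γ = 1/√(1 − 0.8494²) = 1/√0.2785 = 1.895
Jules's clock measures proper time along the trip: τ = Δt/γ = 14.1/1.895 years.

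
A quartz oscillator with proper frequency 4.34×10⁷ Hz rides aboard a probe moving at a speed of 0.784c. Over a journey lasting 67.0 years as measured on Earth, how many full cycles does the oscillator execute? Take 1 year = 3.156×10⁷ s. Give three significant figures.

N = 5.70×10¹⁶

γ = 1/√(1 − 0.784²) = 1/√0.3853 = 1.611
The oscillator's own cycle count is N = f × τ where τ is the proper time aboard the probe. τ = Δt/γ = 67.0/1.611 = 41.59 years = 1.313×10⁹ s.
N = 4.34×10⁷ × 1.313×10⁹ = 5.697×10¹⁶.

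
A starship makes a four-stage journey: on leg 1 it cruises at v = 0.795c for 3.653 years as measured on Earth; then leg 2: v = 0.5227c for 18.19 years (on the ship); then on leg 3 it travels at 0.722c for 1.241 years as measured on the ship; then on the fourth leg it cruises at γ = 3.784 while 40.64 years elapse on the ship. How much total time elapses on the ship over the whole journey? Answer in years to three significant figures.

τ = 62.3 years

Leg 1: γ = 1/√(1 − 0.795²) = 1/√0.3680 = 1.649; τ_1 = 3.653/1.649 = 2.216 years.
Leg 2: 18.19 years is already measured on the ship.
Leg 3: 1.241 years is already measured on the ship.
Leg 4: 40.64 years is already measured on the ship.
Total: 2.216 + 18.19 + 1.241 + 40.64 years.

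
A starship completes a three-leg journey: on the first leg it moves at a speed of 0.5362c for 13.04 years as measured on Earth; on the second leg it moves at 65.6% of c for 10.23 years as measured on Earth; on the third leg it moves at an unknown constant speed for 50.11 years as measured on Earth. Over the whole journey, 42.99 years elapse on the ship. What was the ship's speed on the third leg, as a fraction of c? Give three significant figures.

Leg 1: γ = 1/√(1 − 0.5362²) = 1/√0.7125 = 1.185; τ_1 = 13.04/1.185 = 11.01 years.
Leg 2: β = 0.656; γ = 1/√(1 − 0.656²) = 1/√0.5697 = 1.325; τ_2 = 10.23/1.325 = 7.721 years.
Leg 3: speed unknown; τ_3 = 50.11/γ_3.
Total proper time: 11.01 + 7.721 + τ_3 = 42.99, so τ_3 = 42.99 − 18.73 = 24.26 years.
γ_3 = 50.11/24.26 = 2.065; β = √(1 − 1/γ²) = √0.7656.

β = 0.875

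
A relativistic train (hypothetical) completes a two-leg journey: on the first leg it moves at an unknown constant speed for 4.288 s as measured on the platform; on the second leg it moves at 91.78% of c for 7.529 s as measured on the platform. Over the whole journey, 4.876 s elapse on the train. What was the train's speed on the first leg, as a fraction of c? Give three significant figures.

Leg 1: speed unknown; τ_1 = 4.288/γ_1.
Leg 2: β = 0.9178; γ = 1/√(1 − 0.9178²) = 1/√0.1576 = 2.519; τ_2 = 7.529/2.519 = 2.989 s.
Total proper time: τ_1 + 2.989 = 4.876, so τ_1 = 4.876 − 2.989 = 1.887 s.
γ_1 = 4.288/1.887 = 2.273; β = √(1 − 1/γ²) = √0.8064.

β = 0.898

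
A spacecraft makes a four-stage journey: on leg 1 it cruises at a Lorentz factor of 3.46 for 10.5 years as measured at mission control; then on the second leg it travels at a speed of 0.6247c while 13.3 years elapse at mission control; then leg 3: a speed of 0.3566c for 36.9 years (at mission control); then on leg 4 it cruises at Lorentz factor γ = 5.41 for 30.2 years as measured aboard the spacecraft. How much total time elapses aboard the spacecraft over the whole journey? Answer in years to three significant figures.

Leg 1: γ = 3.46; τ_1 = 10.5/3.460 = 3.035 years.
Leg 2: γ = 1/√(1 − 0.6247²) = 1/√0.6097 = 1.281; τ_2 = 13.3/1.281 = 10.39 years.
Leg 3: γ = 1/√(1 − 0.3566²) = 1/√0.8728 = 1.070; τ_3 = 36.9/1.070 = 34.47 years.
Leg 4: 30.2 years is already measured aboard the spacecraft.
Total: 3.035 + 10.39 + 34.47 + 30.20 years.

τ = 78.1 years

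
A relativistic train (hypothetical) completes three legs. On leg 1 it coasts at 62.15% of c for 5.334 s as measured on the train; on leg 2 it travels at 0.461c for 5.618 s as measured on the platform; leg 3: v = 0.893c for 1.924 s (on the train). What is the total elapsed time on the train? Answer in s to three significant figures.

Leg 1: 5.334 s is already measured on the train.
Leg 2: γ = 1/√(1 − 0.461²) = 1/√0.7875 = 1.127; τ_2 = 5.618/1.127 = 4.985 s.
Leg 3: 1.924 s is already measured on the train.
Total: 5.334 + 4.985 + 1.924 s.

τ = 12.2 s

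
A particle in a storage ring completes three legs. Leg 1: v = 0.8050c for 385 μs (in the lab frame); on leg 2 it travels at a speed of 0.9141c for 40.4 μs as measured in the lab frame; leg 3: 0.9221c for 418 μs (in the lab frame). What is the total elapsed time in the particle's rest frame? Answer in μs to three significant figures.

Leg 1: γ = 1/√(1 − 0.8050²) = 1/√0.3520 = 1.686; τ_1 = 385/1.686 = 228.4 μs.
Leg 2: γ = 1/√(1 − 0.9141²) = 1/√0.1644 = 2.466; τ_2 = 40.4/2.466 = 16.38 μs.
Leg 3: γ = 1/√(1 − 0.9221²) = 1/√0.1497 = 2.584; τ_3 = 418/2.584 = 161.7 μs.
Total: 228.4 + 16.38 + 161.7 μs.

τ = 407 μs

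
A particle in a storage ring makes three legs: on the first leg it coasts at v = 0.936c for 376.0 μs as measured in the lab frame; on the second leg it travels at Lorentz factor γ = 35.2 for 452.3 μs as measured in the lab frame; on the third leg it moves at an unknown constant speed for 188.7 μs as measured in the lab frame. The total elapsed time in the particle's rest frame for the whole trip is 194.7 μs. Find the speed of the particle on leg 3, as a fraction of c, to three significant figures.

β = 0.965

Leg 1: γ = 1/√(1 − 0.936²) = 1/√0.1239 = 2.841; τ_1 = 376.0/2.841 = 132.4 μs.
Leg 2: γ = 35.2; τ_2 = 452.3/35.20 = 12.85 μs.
Leg 3: speed unknown; τ_3 = 188.7/γ_3.
Total proper time: 132.4 + 12.85 + τ_3 = 194.7, so τ_3 = 194.7 − 145.2 = 49.50 μs.
γ_3 = 188.7/49.50 = 3.812; β = √(1 − 1/γ²) = √0.9312.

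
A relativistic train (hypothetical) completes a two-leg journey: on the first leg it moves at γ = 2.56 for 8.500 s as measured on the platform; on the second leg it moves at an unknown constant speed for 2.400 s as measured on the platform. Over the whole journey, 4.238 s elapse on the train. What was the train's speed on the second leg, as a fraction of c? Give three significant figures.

Leg 1: γ = 2.56; τ_1 = 8.500/2.560 = 3.320 s.
Leg 2: speed unknown; τ_2 = 2.400/γ_2.
Total proper time: 3.320 + τ_2 = 4.238, so τ_2 = 4.238 − 3.320 = 0.9177 s.
γ_2 = 2.400/0.9177 = 2.615; β = √(1 − 1/γ²) = √0.8538.

β = 0.924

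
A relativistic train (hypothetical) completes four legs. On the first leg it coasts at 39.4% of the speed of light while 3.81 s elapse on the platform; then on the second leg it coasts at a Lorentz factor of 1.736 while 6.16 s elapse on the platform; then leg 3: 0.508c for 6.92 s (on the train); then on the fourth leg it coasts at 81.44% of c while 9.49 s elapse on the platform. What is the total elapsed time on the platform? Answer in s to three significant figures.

Δt = 27.5 s

Leg 1: 3.81 s is already measured on the platform.
Leg 2: 6.16 s is already measured on the platform.
Leg 3: γ = 1/√(1 − 0.508²) = 1/√0.7419 = 1.161; Δt_3 = 1.161 × 6.92 = 8.034 s.
Leg 4: 9.49 s is already measured on the platform.
Total: 3.810 + 6.160 + 8.034 + 9.490 s.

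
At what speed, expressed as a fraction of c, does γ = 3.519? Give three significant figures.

β = √(1 − 1/γ²) = √(1 − 1/3.519²) = √(1 − 0.08075) = √0.9192

β = 0.959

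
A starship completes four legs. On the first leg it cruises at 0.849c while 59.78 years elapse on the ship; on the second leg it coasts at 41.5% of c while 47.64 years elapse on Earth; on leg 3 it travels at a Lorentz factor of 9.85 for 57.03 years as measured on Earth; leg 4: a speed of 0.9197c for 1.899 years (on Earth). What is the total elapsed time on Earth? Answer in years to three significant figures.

Leg 1: γ = 1/√(1 − 0.849²) = 1/√0.2792 = 1.893; Δt_1 = 1.893 × 59.78 = 113.1 years.
Leg 2: 47.64 years is already measured on Earth.
Leg 3: 57.03 years is already measured on Earth.
Leg 4: 1.899 years is already measured on Earth.
Total: 113.1 + 47.64 + 57.03 + 1.899 years.

Δt = 220 years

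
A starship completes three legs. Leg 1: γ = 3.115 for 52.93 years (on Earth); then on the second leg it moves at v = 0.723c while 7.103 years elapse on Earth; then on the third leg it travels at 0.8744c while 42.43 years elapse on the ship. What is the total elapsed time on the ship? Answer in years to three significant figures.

Leg 1: γ = 3.115; τ_1 = 52.93/3.115 = 16.99 years.
Leg 2: γ = 1/√(1 − 0.723²) = 1/√0.4773 = 1.447; τ_2 = 7.103/1.447 = 4.907 years.
Leg 3: 42.43 years is already measured on the ship.
Total: 16.99 + 4.907 + 42.43 years.

τ = 64.3 years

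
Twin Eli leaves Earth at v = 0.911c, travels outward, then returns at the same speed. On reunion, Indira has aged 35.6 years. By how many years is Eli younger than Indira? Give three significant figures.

Δt − τ = 20.9 years

γ = 1/√(1 − 0.911²) = 1/√0.1701 = 2.425
Eli's elapsed proper time: τ = 35.6/2.425 = 14.68 years.
Age gap = Δt − τ = 35.6 − 14.68 years.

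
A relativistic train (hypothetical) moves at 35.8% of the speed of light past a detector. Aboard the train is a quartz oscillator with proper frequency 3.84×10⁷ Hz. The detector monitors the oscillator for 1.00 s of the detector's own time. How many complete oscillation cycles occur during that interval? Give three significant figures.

N = 3.59×10⁷

β = 0.358; γ = 1/√(1 − 0.358²) = 1/√0.8718 = 1.071
During 1.00 s of lab time, the oscillator's proper time advances by τ = Δt/γ = 1.00/1.071 = 0.9337 s = 9.337×10⁻¹ s.
N = f × τ = 3.84×10⁷ × 9.337×10⁻¹ = 3.585×10⁷.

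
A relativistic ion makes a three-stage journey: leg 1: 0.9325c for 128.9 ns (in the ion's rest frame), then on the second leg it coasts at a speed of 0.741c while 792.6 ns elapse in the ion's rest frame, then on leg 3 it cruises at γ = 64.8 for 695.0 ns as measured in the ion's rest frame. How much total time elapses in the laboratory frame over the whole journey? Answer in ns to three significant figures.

Δt = 4.66×10⁴ ns

Leg 1: γ = 1/√(1 − 0.9325²) = 1/√0.1304 = 2.769; Δt_1 = 2.769 × 128.9 = 356.9 ns.
Leg 2: γ = 1/√(1 − 0.741²) = 1/√0.4509 = 1.489; Δt_2 = 1.489 × 792.6 = 1180 ns.
Leg 3: γ = 64.8; Δt_3 = 64.80 × 695.0 = 4.504×10⁴ ns.
Total: 356.9 + 1180 + 4.504×10⁴ ns.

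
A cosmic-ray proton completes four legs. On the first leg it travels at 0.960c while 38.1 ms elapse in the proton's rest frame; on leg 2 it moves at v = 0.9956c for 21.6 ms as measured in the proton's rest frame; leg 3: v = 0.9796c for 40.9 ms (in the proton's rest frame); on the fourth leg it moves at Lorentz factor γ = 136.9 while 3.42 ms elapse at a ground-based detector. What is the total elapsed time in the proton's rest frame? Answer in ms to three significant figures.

Leg 1: 38.1 ms is already measured in the proton's rest frame.
Leg 2: 21.6 ms is already measured in the proton's rest frame.
Leg 3: 40.9 ms is already measured in the proton's rest frame.
Leg 4: γ = 136.9; τ_4 = 3.42/136.9 = 0.02498 ms.
Total: 38.10 + 21.60 + 40.90 + 0.02498 ms.

τ = 101 ms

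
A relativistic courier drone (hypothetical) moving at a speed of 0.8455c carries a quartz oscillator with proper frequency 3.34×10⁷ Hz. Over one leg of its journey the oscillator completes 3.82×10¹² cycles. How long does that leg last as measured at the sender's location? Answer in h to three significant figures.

Δt = 59.5 h

γ = 1/√(1 − 0.8455²) = 1/√0.2851 = 1.873
Proper time for N cycles: τ = N/f = 3.82×10¹²/(3.34×10⁷) = 1.144×10⁵ s = 31.77 h.
Lab-frame duration Δt = γτ = 1.873 × 31.77 = 59.50 h.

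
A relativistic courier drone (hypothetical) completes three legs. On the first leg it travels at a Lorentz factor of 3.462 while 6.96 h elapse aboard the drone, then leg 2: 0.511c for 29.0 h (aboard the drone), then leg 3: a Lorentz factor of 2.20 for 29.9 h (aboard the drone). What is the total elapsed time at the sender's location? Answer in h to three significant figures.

Δt = 124 h

Leg 1: γ = 3.462; Δt_1 = 3.462 × 6.96 = 24.10 h.
Leg 2: γ = 1/√(1 − 0.511²) = 1/√0.7389 = 1.163; Δt_2 = 1.163 × 29.0 = 33.74 h.
Leg 3: γ = 2.20; Δt_3 = 2.200 × 29.9 = 65.78 h.
Total: 24.10 + 33.74 + 65.78 h.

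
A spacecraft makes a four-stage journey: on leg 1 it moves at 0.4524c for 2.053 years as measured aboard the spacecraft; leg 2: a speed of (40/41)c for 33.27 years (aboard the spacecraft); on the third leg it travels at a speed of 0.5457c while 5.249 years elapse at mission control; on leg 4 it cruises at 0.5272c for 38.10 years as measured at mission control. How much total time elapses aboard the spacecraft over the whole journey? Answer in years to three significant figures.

τ = 72.1 years

Leg 1: 2.053 years is already measured aboard the spacecraft.
Leg 2: 33.27 years is already measured aboard the spacecraft.
Leg 3: γ = 1/√(1 − 0.5457²) = 1/√0.7022 = 1.193; τ_3 = 5.249/1.193 = 4.399 years.
Leg 4: γ = 1/√(1 − 0.5272²) = 1/√0.7221 = 1.177; τ_4 = 38.10/1.177 = 32.38 years.
Total: 2.053 + 33.27 + 4.399 + 32.38 years.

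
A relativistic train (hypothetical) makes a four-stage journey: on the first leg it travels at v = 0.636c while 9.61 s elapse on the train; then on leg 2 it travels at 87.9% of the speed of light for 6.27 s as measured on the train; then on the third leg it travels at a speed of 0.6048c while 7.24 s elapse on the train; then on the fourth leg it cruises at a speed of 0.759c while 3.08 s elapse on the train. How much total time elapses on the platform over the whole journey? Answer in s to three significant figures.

Leg 1: γ = 1/√(1 − 0.636²) = 1/√0.5955 = 1.296; Δt_1 = 1.296 × 9.61 = 12.45 s.
Leg 2: β = 0.879; γ = 1/√(1 − 0.879²) = 1/√0.2274 = 2.097; Δt_2 = 2.097 × 6.27 = 13.15 s.
Leg 3: γ = 1/√(1 − 0.6048²) = 1/√0.6342 = 1.256; Δt_3 = 1.256 × 7.24 = 9.091 s.
Leg 4: γ = 1/√(1 − 0.759²) = 1/√0.4239 = 1.536; Δt_4 = 1.536 × 3.08 = 4.731 s.
Total: 12.45 + 13.15 + 9.091 + 4.731 s.

Δt = 39.4 s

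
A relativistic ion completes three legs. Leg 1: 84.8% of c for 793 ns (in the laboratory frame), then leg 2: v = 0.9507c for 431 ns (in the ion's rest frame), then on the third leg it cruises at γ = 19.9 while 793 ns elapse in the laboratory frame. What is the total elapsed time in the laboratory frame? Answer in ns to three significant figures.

Δt = 2980 ns

Leg 1: 793 ns is already measured in the laboratory frame.
Leg 2: γ = 1/√(1 − 0.9507²) = 1/√0.09617 = 3.225; Δt_2 = 3.225 × 431 = 1390 ns.
Leg 3: 793 ns is already measured in the laboratory frame.
Total: 793.0 + 1390 + 793.0 ns.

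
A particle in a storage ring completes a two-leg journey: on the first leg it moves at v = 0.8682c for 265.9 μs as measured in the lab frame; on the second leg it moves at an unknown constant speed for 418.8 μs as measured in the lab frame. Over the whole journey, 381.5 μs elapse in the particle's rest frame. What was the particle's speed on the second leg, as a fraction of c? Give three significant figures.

Leg 1: γ = 1/√(1 − 0.8682²) = 1/√0.2462 = 2.015; τ_1 = 265.9/2.015 = 131.9 μs.
Leg 2: speed unknown; τ_2 = 418.8/γ_2.
Total proper time: 131.9 + τ_2 = 381.5, so τ_2 = 381.5 − 131.9 = 249.6 μs.
γ_2 = 418.8/249.6 = 1.678; β = √(1 − 1/γ²) = √0.6449.

β = 0.803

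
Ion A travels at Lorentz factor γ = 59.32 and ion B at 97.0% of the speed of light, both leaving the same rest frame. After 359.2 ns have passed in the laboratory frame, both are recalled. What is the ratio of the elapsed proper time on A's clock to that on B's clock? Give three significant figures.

τ_A/τ_B = 0.0693

A: γ = 59.32. B: β = 0.970; γ = 1/√(1 − 0.970²) = 1/√0.05910 = 4.113.
τ_A/τ_B = γ_B/γ_A = 4.113/59.32 = 0.06934, so τ_A/τ_B = 0.06934.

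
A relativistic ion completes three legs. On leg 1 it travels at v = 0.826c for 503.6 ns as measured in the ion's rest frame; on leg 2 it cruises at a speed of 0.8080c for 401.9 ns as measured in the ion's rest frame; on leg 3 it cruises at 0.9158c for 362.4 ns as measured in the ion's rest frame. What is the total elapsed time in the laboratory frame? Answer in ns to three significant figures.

Leg 1: γ = 1/√(1 − 0.826²) = 1/√0.3177 = 1.774; Δt_1 = 1.774 × 503.6 = 893.4 ns.
Leg 2: γ = 1/√(1 − 0.8080²) = 1/√0.3471 = 1.697; Δt_2 = 1.697 × 401.9 = 682.1 ns.
Leg 3: γ = 1/√(1 − 0.9158²) = 1/√0.1613 = 2.490; Δt_3 = 2.490 × 362.4 = 902.3 ns.
Total: 893.4 + 682.1 + 902.3 ns.

Δt = 2480 ns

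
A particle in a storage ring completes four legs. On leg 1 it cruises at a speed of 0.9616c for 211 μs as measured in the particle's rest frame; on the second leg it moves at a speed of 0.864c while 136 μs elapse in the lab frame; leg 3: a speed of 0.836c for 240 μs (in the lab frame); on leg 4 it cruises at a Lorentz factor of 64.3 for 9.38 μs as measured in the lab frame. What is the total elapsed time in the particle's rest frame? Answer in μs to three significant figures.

Leg 1: 211 μs is already measured in the particle's rest frame.
Leg 2: γ = 1/√(1 − 0.864²) = 1/√0.2535 = 1.986; τ_2 = 136/1.986 = 68.47 μs.
Leg 3: γ = 1/√(1 − 0.836²) = 1/√0.3011 = 1.822; τ_3 = 240/1.822 = 131.7 μs.
Leg 4: γ = 64.3; τ_4 = 9.38/64.30 = 0.1459 μs.
Total: 211.0 + 68.47 + 131.7 + 0.1459 μs.

τ = 411 μs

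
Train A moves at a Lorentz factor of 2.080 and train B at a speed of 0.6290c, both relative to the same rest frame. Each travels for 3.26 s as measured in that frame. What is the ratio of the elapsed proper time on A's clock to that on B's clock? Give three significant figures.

τ_A/τ_B = 0.618

A: γ = 2.080. B: γ = 1/√(1 − 0.6290²) = 1/√0.6044 = 1.286.
τ_A/τ_B = γ_B/γ_A = 1.286/2.080 = 0.6184, so τ_A/τ_B = 0.6184.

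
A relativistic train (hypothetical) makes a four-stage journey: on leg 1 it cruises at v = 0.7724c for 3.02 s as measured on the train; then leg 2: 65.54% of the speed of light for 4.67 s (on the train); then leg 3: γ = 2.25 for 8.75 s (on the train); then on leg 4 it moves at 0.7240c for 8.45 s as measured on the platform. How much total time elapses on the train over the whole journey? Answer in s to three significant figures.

Leg 1: 3.02 s is already measured on the train.
Leg 2: 4.67 s is already measured on the train.
Leg 3: 8.75 s is already measured on the train.
Leg 4: γ = 1/√(1 − 0.7240²) = 1/√0.4758 = 1.450; τ_4 = 8.45/1.450 = 5.829 s.
Total: 3.020 + 4.670 + 8.750 + 5.829 s.

τ = 22.3 s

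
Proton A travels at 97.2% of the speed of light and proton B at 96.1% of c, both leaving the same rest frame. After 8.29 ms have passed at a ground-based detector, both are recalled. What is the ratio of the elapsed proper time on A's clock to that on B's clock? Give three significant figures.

τ_A/τ_B = 0.850

A: β = 0.972; γ = 1/√(1 − 0.972²) = 1/√0.05522 = 4.256. B: β = 0.961; γ = 1/√(1 − 0.961²) = 1/√0.07648 = 3.616.
τ_A/τ_B = γ_B/γ_A = 3.616/4.256 = 0.8497, so τ_A/τ_B = 0.8497.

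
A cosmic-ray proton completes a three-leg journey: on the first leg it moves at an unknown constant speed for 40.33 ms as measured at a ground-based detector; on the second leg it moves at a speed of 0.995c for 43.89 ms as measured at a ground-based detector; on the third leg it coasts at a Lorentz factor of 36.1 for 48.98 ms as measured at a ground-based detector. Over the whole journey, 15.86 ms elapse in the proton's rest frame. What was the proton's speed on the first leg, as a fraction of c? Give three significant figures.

β = 0.968

Leg 1: speed unknown; τ_1 = 40.33/γ_1.
Leg 2: γ = 1/√(1 − 0.995²) = 1/√0.009975 = 10.01; τ_2 = 43.89/10.01 = 4.384 ms.
Leg 3: γ = 36.1; τ_3 = 48.98/36.10 = 1.357 ms.
Total proper time: τ_1 + 4.384 + 1.357 = 15.86, so τ_1 = 15.86 − 5.740 = 10.12 ms.
γ_1 = 40.33/10.12 = 3.985; β = √(1 − 1/γ²) = √0.9370.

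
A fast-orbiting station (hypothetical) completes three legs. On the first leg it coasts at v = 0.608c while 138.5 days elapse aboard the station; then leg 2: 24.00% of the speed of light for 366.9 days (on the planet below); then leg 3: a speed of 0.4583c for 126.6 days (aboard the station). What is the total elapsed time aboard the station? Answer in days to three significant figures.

Leg 1: 138.5 days is already measured aboard the station.
Leg 2: β = 0.2400; γ = 1/√(1 − 0.2400²) = 1/√0.9424 = 1.030; τ_2 = 366.9/1.030 = 356.2 days.
Leg 3: 126.6 days is already measured aboard the station.
Total: 138.5 + 356.2 + 126.6 days.

τ = 621 days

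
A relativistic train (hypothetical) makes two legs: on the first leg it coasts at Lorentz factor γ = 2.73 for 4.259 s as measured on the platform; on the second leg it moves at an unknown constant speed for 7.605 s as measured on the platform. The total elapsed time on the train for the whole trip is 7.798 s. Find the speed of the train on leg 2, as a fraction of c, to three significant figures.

Leg 1: γ = 2.73; τ_1 = 4.259/2.730 = 1.560 s.
Leg 2: speed unknown; τ_2 = 7.605/γ_2.
Total proper time: 1.560 + τ_2 = 7.798, so τ_2 = 7.798 − 1.560 = 6.238 s.
γ_2 = 7.605/6.238 = 1.219; β = √(1 − 1/γ²) = √0.3272.

β = 0.572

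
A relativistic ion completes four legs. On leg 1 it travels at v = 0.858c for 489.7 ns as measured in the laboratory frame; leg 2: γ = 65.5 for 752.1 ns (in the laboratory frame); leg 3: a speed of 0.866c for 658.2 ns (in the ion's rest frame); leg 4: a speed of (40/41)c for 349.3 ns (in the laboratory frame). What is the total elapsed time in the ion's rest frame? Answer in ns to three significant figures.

Leg 1: γ = 1/√(1 − 0.858²) = 1/√0.2638 = 1.947; τ_1 = 489.7/1.947 = 251.5 ns.
Leg 2: γ = 65.5; τ_2 = 752.1/65.50 = 11.48 ns.
Leg 3: 658.2 ns is already measured in the ion's rest frame.
Leg 4: γ = 1/√(1 − (40/41)²) = 41/9 ≈ 4.556; τ_4 = 349.3/4.556 = 76.68 ns.
Total: 251.5 + 11.48 + 658.2 + 76.68 ns.

τ = 998 ns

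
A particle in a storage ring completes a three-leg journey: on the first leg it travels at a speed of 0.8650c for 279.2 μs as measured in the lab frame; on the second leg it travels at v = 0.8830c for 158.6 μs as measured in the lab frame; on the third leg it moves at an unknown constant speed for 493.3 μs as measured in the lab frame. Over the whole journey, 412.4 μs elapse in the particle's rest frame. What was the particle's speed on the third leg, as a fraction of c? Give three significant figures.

β = 0.916

Leg 1: γ = 1/√(1 − 0.8650²) = 1/√0.2518 = 1.993; τ_1 = 279.2/1.993 = 140.1 μs.
Leg 2: γ = 1/√(1 − 0.8830²) = 1/√0.2203 = 2.131; τ_2 = 158.6/2.131 = 74.44 μs.
Leg 3: speed unknown; τ_3 = 493.3/γ_3.
Total proper time: 140.1 + 74.44 + τ_3 = 412.4, so τ_3 = 412.4 − 214.5 = 197.9 μs.
γ_3 = 493.3/197.9 = 2.493; β = √(1 − 1/γ²) = √0.8391.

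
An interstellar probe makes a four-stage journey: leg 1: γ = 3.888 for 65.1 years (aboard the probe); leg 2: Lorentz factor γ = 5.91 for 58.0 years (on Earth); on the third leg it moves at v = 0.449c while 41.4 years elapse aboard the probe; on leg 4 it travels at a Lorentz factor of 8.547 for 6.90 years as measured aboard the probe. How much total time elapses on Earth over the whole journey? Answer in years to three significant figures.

Leg 1: γ = 3.888; Δt_1 = 3.888 × 65.1 = 253.1 years.
Leg 2: 58.0 years is already measured on Earth.
Leg 3: γ = 1/√(1 − 0.449²) = 1/√0.7984 = 1.119; Δt_3 = 1.119 × 41.4 = 46.33 years.
Leg 4: γ = 8.547; Δt_4 = 8.547 × 6.90 = 58.97 years.
Total: 253.1 + 58.00 + 46.33 + 58.97 years.

Δt = 416 years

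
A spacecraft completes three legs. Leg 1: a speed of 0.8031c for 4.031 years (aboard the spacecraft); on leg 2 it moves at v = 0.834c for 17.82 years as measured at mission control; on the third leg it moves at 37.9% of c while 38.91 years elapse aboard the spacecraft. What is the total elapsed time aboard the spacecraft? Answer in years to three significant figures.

Leg 1: 4.031 years is already measured aboard the spacecraft.
Leg 2: γ = 1/√(1 − 0.834²) = 1/√0.3044 = 1.812; τ_2 = 17.82/1.812 = 9.832 years.
Leg 3: 38.91 years is already measured aboard the spacecraft.
Total: 4.031 + 9.832 + 38.91 years.

τ = 52.8 years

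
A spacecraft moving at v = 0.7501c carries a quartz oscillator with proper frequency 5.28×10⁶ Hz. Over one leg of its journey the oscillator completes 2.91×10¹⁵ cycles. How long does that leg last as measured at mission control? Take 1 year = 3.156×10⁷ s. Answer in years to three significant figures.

γ = 1/√(1 − 0.7501²) = 1/√0.4373 = 1.512
Proper time for N cycles: τ = N/f = 2.91×10¹⁵/(5.28×10⁶) = 5.511×10⁸ s = 17.46 years.
Lab-frame duration Δt = γτ = 1.512 × 17.46 = 26.41 years.

Δt = 26.4 years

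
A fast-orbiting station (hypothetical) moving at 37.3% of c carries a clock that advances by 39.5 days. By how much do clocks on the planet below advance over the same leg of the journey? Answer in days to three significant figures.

β = 0.373; γ = 1/√(1 − 0.373²) = 1/√0.8609 = 1.078
The interval measured aboard the station is the proper time (both events occur at the same place in that frame); the lab-frame interval is Δt = γτ = 1.078 × 39.5 days.

Δt = 42.6 days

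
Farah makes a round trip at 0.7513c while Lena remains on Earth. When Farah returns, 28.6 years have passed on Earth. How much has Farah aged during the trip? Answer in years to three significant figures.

γ = 1/√(1 − 0.7513²) = 1/√0.4355 = 1.515
Farah's clock measures proper time along the trip: τ = Δt/γ = 28.6/1.515 years.

τ = 18.9 years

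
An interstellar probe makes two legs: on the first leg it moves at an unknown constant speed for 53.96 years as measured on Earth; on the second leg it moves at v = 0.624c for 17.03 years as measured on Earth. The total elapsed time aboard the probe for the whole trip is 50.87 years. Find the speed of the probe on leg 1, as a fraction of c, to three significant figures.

Leg 1: speed unknown; τ_1 = 53.96/γ_1.
Leg 2: γ = 1/√(1 − 0.624²) = 1/√0.6106 = 1.280; τ_2 = 17.03/1.280 = 13.31 years.
Total proper time: τ_1 + 13.31 = 50.87, so τ_1 = 50.87 − 13.31 = 37.56 years.
γ_1 = 53.96/37.56 = 1.437; β = √(1 − 1/γ²) = √0.5154.

β = 0.718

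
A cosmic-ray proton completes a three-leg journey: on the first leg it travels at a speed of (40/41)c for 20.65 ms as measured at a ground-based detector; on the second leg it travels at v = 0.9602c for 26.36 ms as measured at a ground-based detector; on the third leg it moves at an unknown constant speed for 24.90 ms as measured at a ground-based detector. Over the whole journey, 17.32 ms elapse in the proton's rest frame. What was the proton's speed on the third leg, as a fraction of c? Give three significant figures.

Leg 1: γ = 1/√(1 − (40/41)²) = 41/9 ≈ 4.556; τ_1 = 20.65/4.556 = 4.533 ms.
Leg 2: γ = 1/√(1 − 0.9602²) = 1/√0.07802 = 3.580; τ_2 = 26.36/3.580 = 7.363 ms.
Leg 3: speed unknown; τ_3 = 24.90/γ_3.
Total proper time: 4.533 + 7.363 + τ_3 = 17.32, so τ_3 = 17.32 − 11.90 = 5.424 ms.
γ_3 = 24.90/5.424 = 4.590; β = √(1 − 1/γ²) = √0.9525.

β = 0.976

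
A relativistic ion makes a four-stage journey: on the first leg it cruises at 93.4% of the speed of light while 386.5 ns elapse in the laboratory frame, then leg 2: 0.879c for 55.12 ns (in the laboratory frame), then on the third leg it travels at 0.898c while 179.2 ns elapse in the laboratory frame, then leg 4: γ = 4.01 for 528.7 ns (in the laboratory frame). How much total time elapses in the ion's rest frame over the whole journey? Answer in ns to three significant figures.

τ = 375 ns

Leg 1: β = 0.934; γ = 1/√(1 − 0.934²) = 1/√0.1276 = 2.799; τ_1 = 386.5/2.799 = 138.1 ns.
Leg 2: γ = 1/√(1 − 0.879²) = 1/√0.2274 = 2.097; τ_2 = 55.12/2.097 = 26.28 ns.
Leg 3: γ = 1/√(1 − 0.898²) = 1/√0.1936 = 2.273; τ_3 = 179.2/2.273 = 78.85 ns.
Leg 4: γ = 4.01; τ_4 = 528.7/4.010 = 131.8 ns.
Total: 138.1 + 26.28 + 78.85 + 131.8 ns.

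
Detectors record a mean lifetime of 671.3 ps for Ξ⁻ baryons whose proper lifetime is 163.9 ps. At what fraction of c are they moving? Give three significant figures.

γ = Δt/τ₀ = 671.3/163.9 = 4.096
β = √(1 − 1/γ²) = √(1 − 0.05961) = √0.9404

β = 0.970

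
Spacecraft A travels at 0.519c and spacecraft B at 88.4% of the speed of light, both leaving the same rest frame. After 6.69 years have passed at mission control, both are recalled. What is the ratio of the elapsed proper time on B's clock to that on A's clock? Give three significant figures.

A: γ = 1/√(1 − 0.519²) = 1/√0.7306 = 1.170. B: β = 0.884; γ = 1/√(1 − 0.884²) = 1/√0.2185 = 2.139.
τ_A/τ_B = γ_B/γ_A = 2.139/1.170 = 1.828, so τ_B/τ_A = 0.5469.

τ_B/τ_A = 0.547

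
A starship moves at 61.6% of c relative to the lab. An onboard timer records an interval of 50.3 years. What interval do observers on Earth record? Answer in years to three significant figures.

Δt = 63.9 years

β = 0.616; γ = 1/√(1 − 0.616²) = 1/√0.6205 = 1.269
The interval measured on the ship is the proper time (both events occur at the same place in that frame); the lab-frame interval is Δt = γτ = 1.269 × 50.3 years.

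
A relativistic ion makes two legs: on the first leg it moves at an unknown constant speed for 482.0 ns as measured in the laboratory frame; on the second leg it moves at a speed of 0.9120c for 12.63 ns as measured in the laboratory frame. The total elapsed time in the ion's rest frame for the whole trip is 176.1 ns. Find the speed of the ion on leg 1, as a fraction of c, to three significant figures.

β = 0.935

Leg 1: speed unknown; τ_1 = 482.0/γ_1.
Leg 2: γ = 1/√(1 − 0.9120²) = 1/√0.1683 = 2.438; τ_2 = 12.63/2.438 = 5.181 ns.
Total proper time: τ_1 + 5.181 = 176.1, so τ_1 = 176.1 − 5.181 = 170.9 ns.
γ_1 = 482.0/170.9 = 2.820; β = √(1 − 1/γ²) = √0.8743.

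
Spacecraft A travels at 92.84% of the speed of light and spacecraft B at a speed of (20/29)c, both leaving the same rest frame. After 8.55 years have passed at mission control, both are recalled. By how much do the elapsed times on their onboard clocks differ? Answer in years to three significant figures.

|τ_A − τ_B| = 3.01 years

A: β = 0.9284; γ = 1/√(1 − 0.9284²) = 1/√0.1381 = 2.691; τ_A = 8.55/2.691 = 3.177 years.
B: γ = 1/√(1 − (20/29)²) = 29/21 ≈ 1.381; τ_B = 8.55/1.381 = 6.191 years.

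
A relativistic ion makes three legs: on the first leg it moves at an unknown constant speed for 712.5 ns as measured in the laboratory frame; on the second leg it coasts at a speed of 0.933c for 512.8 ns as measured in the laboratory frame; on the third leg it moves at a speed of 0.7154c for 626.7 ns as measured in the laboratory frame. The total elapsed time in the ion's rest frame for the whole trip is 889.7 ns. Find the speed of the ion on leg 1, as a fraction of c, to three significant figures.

β = 0.927

Leg 1: speed unknown; τ_1 = 712.5/γ_1.
Leg 2: γ = 1/√(1 − 0.933²) = 1/√0.1295 = 2.779; τ_2 = 512.8/2.779 = 184.5 ns.
Leg 3: γ = 1/√(1 − 0.7154²) = 1/√0.4882 = 1.431; τ_3 = 626.7/1.431 = 437.9 ns.
Total proper time: τ_1 + 184.5 + 437.9 = 889.7, so τ_1 = 889.7 − 622.4 = 267.3 ns.
γ_1 = 712.5/267.3 = 2.666; β = √(1 − 1/γ²) = √0.8593.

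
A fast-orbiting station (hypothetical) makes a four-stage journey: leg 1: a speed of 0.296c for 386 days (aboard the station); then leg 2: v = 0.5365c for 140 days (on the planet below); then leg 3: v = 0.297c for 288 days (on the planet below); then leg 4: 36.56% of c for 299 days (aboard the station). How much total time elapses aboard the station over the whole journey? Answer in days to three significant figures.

τ = 1080 days

Leg 1: 386 days is already measured aboard the station.
Leg 2: γ = 1/√(1 − 0.5365²) = 1/√0.7122 = 1.185; τ_2 = 140/1.185 = 118.1 days.
Leg 3: γ = 1/√(1 − 0.297²) = 1/√0.9118 = 1.047; τ_3 = 288/1.047 = 275.0 days.
Leg 4: 299 days is already measured aboard the station.
Total: 386.0 + 118.1 + 275.0 + 299.0 days.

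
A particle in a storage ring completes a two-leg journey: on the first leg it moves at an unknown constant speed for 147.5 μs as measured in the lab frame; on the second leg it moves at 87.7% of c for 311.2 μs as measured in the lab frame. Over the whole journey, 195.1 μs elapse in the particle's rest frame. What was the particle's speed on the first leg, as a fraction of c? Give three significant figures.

β = 0.951

Leg 1: speed unknown; τ_1 = 147.5/γ_1.
Leg 2: β = 0.877; γ = 1/√(1 − 0.877²) = 1/√0.2309 = 2.081; τ_2 = 311.2/2.081 = 149.5 μs.
Total proper time: τ_1 + 149.5 = 195.1, so τ_1 = 195.1 − 149.5 = 45.57 μs.
γ_1 = 147.5/45.57 = 3.237; β = √(1 − 1/γ²) = √0.9045.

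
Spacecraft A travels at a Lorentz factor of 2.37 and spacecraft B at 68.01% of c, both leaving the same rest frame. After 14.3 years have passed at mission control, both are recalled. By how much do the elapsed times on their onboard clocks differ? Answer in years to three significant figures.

A: γ = 2.37; τ_A = 14.3/2.370 = 6.034 years.
B: β = 0.6801; γ = 1/√(1 − 0.6801²) = 1/√0.5375 = 1.364; τ_B = 14.3/1.364 = 10.48 years.

|τ_A − τ_B| = 4.45 years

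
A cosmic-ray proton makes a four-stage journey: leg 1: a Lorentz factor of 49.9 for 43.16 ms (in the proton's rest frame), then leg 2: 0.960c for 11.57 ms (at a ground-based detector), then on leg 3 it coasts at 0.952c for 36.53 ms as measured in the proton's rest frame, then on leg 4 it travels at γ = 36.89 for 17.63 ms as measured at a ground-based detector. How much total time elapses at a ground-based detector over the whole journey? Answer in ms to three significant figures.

Leg 1: γ = 49.9; Δt_1 = 49.90 × 43.16 = 2154 ms.
Leg 2: 11.57 ms is already measured at a ground-based detector.
Leg 3: γ = 1/√(1 − 0.952²) = 1/√0.09370 = 3.267; Δt_3 = 3.267 × 36.53 = 119.3 ms.
Leg 4: 17.63 ms is already measured at a ground-based detector.
Total: 2154 + 11.57 + 119.3 + 17.63 ms.

Δt = 2300 ms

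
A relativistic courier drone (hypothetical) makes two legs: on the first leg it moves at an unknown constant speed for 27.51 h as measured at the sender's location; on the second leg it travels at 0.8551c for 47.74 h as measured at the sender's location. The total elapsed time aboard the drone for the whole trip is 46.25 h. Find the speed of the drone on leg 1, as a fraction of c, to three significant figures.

Leg 1: speed unknown; τ_1 = 27.51/γ_1.
Leg 2: γ = 1/√(1 − 0.8551²) = 1/√0.2688 = 1.929; τ_2 = 47.74/1.929 = 24.75 h.
Total proper time: τ_1 + 24.75 = 46.25, so τ_1 = 46.25 − 24.75 = 21.50 h.
γ_1 = 27.51/21.50 = 1.280; β = √(1 − 1/γ²) = √0.3893.

β = 0.624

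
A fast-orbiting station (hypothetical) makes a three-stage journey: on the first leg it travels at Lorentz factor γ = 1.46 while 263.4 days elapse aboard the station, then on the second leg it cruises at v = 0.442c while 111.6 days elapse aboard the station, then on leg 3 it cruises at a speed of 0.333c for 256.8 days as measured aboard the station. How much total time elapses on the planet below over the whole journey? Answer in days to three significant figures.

Leg 1: γ = 1.46; Δt_1 = 1.460 × 263.4 = 384.6 days.
Leg 2: γ = 1/√(1 − 0.442²) = 1/√0.8046 = 1.115; Δt_2 = 1.115 × 111.6 = 124.4 days.
Leg 3: γ = 1/√(1 − 0.333²) = 1/√0.8891 = 1.061; Δt_3 = 1.061 × 256.8 = 272.3 days.
Total: 384.6 + 124.4 + 272.3 days.

Δt = 781 days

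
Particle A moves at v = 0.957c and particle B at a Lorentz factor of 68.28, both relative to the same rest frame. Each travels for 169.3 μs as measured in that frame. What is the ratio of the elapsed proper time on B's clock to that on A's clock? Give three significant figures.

A: γ = 1/√(1 − 0.957²) = 1/√0.08415 = 3.447. B: γ = 68.28.
τ_A/τ_B = γ_B/γ_A = 68.28/3.447 = 19.81, so τ_B/τ_A = 0.05049.

τ_B/τ_A = 0.0505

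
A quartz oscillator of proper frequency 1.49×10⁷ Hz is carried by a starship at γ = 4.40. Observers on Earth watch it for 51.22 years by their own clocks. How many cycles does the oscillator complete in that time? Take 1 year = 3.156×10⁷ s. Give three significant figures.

γ = 4.40
During 51.22 years of lab time, the oscillator's proper time advances by τ = Δt/γ = 51.22/4.400 = 11.64 years = 3.674×10⁸ s.
N = f × τ = 1.49×10⁷ × 3.674×10⁸ = 5.474×10¹⁵.

N = 5.47×10¹⁵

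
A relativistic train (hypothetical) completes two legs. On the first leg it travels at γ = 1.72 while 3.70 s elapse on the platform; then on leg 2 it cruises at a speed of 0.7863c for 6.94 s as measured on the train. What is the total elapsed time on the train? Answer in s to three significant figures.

τ = 9.09 s

Leg 1: γ = 1.72; τ_1 = 3.70/1.720 = 2.151 s.
Leg 2: 6.94 s is already measured on the train.
Total: 2.151 + 6.940 s.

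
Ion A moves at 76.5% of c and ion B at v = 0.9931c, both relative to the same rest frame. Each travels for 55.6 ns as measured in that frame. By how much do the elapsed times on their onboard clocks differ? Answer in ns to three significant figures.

A: β = 0.765; γ = 1/√(1 − 0.765²) = 1/√0.4148 = 1.553; τ_A = 55.6/1.553 = 35.81 ns.
B: γ = 1/√(1 − 0.9931²) = 1/√0.01375 = 8.527; τ_B = 55.6/8.527 = 6.520 ns.

|τ_A − τ_B| = 29.3 ns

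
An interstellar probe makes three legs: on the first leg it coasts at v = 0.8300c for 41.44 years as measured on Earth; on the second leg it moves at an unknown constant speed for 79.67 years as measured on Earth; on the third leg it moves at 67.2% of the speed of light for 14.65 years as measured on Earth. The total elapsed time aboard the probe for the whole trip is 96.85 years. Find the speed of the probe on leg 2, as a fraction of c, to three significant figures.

Leg 1: γ = 1/√(1 − 0.8300²) = 1/√0.3111 = 1.793; τ_1 = 41.44/1.793 = 23.11 years.
Leg 2: speed unknown; τ_2 = 79.67/γ_2.
Leg 3: β = 0.672; γ = 1/√(1 − 0.672²) = 1/√0.5484 = 1.350; τ_3 = 14.65/1.350 = 10.85 years.
Total proper time: 23.11 + τ_2 + 10.85 = 96.85, so τ_2 = 96.85 − 33.96 = 62.89 years.
γ_2 = 79.67/62.89 = 1.267; β = √(1 − 1/γ²) = √0.3769.

β = 0.614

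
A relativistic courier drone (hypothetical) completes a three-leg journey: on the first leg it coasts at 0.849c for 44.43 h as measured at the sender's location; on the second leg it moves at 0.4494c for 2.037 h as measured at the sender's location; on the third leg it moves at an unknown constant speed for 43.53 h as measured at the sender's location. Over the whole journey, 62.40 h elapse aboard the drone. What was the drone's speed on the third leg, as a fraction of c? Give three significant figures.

Leg 1: γ = 1/√(1 − 0.849²) = 1/√0.2792 = 1.893; τ_1 = 44.43/1.893 = 23.48 h.
Leg 2: γ = 1/√(1 − 0.4494²) = 1/√0.7980 = 1.119; τ_2 = 2.037/1.119 = 1.820 h.
Leg 3: speed unknown; τ_3 = 43.53/γ_3.
Total proper time: 23.48 + 1.820 + τ_3 = 62.40, so τ_3 = 62.40 − 25.30 = 37.10 h.
γ_3 = 43.53/37.10 = 1.173; β = √(1 − 1/γ²) = √0.2735.

β = 0.523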